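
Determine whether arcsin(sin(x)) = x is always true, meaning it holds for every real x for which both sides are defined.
No, this is NOT an identity.

Claim: arcsin(sin(x)) = x.
Test a specific point where both sides are defined: x = 3π/4.
LHS = arcsin(sin(x)) ≈ 0.7854
RHS = x ≈ 2.3562
Since 0.7854 ≠ 2.3562, the equation fails at this point, so it cannot hold for every real x for which both sides are defined.
arcsin only returns values in [-π/2, π/2], so arcsin(sin(x)) = x holds only for x in that interval, not for all real x.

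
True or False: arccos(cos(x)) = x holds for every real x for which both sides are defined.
Claim: arccos(cos(x)) = x.
Test a specific point where both sides are defined: x = -π/2.
LHS = arccos(cos(x)) ≈ 1.5708
RHS = x ≈ -1.5708
Since 1.5708 ≠ -1.5708, the equation fails at this point, so it cannot hold for every real x for which both sides are defined.
arccos only returns values in [0, π], so arccos(cos(x)) = x holds only for x in that interval, not for all real x.

Conclusion: False.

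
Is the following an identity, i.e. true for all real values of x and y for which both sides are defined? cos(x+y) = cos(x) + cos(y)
Claim: cos(x+y) = cos(x) + cos(y).
Test a specific point where both sides are defined: x = 2π/3, y = π/4.
LHS = cos(x+y) ≈ -0.9659
RHS = cos(x) + cos(y) ≈ 0.2071
Since -0.9659 ≠ 0.2071, the equation fails at this point, so it cannot hold for all real values of x and y for which both sides are defined.
The correct expansion is cos(x+y) = cos(x)cos(y) - sin(x)sin(y); cosine is not additive.

Conclusion: No, this is NOT an identity.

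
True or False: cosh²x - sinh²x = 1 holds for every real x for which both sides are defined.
True.

Claim: cosh²x - sinh²x = 1.
Reasoning: With cosh(x) = (e^x + e^-x)/2 and sinh(x) = (e^x - e^-x)/2: cosh²x = (e^(2x) + 2 + e^(-2x))/4 and sinh²x = (e^(2x) - 2 + e^(-2x))/4. Subtracting leaves 4/4 = 1.
So the two sides agree for every real x for which both sides are defined.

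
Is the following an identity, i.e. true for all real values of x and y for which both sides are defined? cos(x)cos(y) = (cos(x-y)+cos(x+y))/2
Yes, this is an identity.

Claim: cos(x)cos(y) = (cos(x-y)+cos(x+y))/2.
Reasoning: cos(x-y) = cos(x)cos(y) + sin(x)sin(y) and cos(x+y) = cos(x)cos(y) - sin(x)sin(y). Adding, cos(x-y) + cos(x+y) = 2cos(x)cos(y); divide by 2.
So the two sides agree for all real values of x and y for which both sides are defined.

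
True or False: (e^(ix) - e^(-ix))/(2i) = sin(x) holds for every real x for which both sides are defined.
True.

Claim: (e^(ix) - e^(-ix))/(2i) = sin(x).
Reasoning: By Euler's formula e^(ix) = cos(x) + i·sin(x) and e^(-ix) = cos(x) - i·sin(x). Subtracting cancels the cosine terms: e^(ix) - e^(-ix) = 2i·sin(x); divide by 2i.
So the two sides agree for every real x for which both sides are defined.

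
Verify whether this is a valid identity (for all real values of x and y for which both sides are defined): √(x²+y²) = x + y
No, this is NOT an identity.

Claim: √(x²+y²) = x + y.
Test a specific point where both sides are defined: x = -3, y = -1.
LHS = √(x²+y²) ≈ 3.1623
RHS = x + y ≈ -4.0000
Since 3.1623 ≠ -4.0000, the equation fails at this point, so it cannot hold for all real values of x and y for which both sides are defined.
(x+y)² = x² + 2xy + y², not x² + y², so the square root does not split this way.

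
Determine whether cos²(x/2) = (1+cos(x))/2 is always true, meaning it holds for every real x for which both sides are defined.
Yes, this is an identity.

Claim: cos²(x/2) = (1+cos(x))/2.
Reasoning: Use cos(2θ) = 2cos²θ - 1 with θ = x/2: cos(x) = 2cos²(x/2) - 1. Solving for cos²(x/2) gives (1 + cos(x))/2.
So the two sides agree for every real x for which both sides are defined.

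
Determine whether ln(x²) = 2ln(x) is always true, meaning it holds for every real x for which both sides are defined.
Yes, this is an identity.

Claim: ln(x²) = 2ln(x).
Reasoning: The right side requires x > 0. For x > 0, x² = (e^(ln x))² = e^(2ln x), so ln(x²) = 2ln(x). (For x < 0 the right side is undefined, so those values are outside the claim.)
So the two sides agree for every real x for which both sides are defined.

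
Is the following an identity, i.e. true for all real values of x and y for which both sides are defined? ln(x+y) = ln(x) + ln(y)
No, this is NOT an identity.

Claim: ln(x+y) = ln(x) + ln(y).
Test a specific point where both sides are defined: x = 5, y = 4.
LHS = ln(x+y) ≈ 2.1972
RHS = ln(x) + ln(y) ≈ 2.9957
Since 2.1972 ≠ 2.9957, the equation fails at this point, so it cannot hold for all real values of x and y for which both sides are defined.
ln(x) + ln(y) = ln(xy), not ln(x+y).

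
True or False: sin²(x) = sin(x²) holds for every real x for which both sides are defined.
Claim: sin²(x) = sin(x²).
Test a specific point where both sides are defined: x = 2π/3.
LHS = sin²(x) ≈ 0.7500
RHS = sin(x²) ≈ -0.9474
Since 0.7500 ≠ -0.9474, the equation fails at this point, so it cannot hold for every real x for which both sides are defined.
sin²(x) means (sin x)², squaring the output; sin(x²) squares the input. These are different functions.

Conclusion: False.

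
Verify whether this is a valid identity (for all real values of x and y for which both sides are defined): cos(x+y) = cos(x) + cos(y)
Claim: cos(x+y) = cos(x) + cos(y).
Test a specific point where both sides are defined: x = -π/6, y = π/4.
LHS = cos(x+y) ≈ 0.9659
RHS = cos(x) + cos(y) ≈ 1.5731
Since 0.9659 ≠ 1.5731, the equation fails at this point, so it cannot hold for all real values of x and y for which both sides are defined.
The correct expansion is cos(x+y) = cos(x)cos(y) - sin(x)sin(y); cosine is not additive.

Conclusion: No, this is NOT an identity.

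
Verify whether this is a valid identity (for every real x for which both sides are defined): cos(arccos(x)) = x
Claim: cos(arccos(x)) = x.
Reasoning: For -1 ≤ x ≤ 1 (where arccos is defined), arccos(x) is by definition an angle whose cosine equals x. Taking the cosine of that angle returns x. (Note the other order, arccos(cos x) = x, is NOT an identity.)
So the two sides agree for every real x for which both sides are defined.

Conclusion: Yes, this is an identity.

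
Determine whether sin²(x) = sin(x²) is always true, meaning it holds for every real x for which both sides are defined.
No, this is NOT an identity.

Claim: sin²(x) = sin(x²).
Test a specific point where both sides are defined: x = π.
LHS = sin²(x) ≈ 0.0000
RHS = sin(x²) ≈ -0.4303
Since 0.0000 ≠ -0.4303, the equation fails at this point, so it cannot hold for every real x for which both sides are defined.
sin²(x) means (sin x)², squaring the output; sin(x²) squares the input. These are different functions.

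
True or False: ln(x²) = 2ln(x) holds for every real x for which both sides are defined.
Claim: ln(x²) = 2ln(x).
Reasoning: The right side requires x > 0. For x > 0, x² = (e^(ln x))² = e^(2ln x), so ln(x²) = 2ln(x). (For x < 0 the right side is undefined, so those values are outside the claim.)
So the two sides agree for every real x for which both sides are defined.

Conclusion: True.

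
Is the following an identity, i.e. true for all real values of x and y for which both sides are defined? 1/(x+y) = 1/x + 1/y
Claim: 1/(x+y) = 1/x + 1/y.
Test a specific point where both sides are defined: x = 4, y = 1/2.
LHS = 1/(x+y) ≈ 0.2222
RHS = 1/x + 1/y ≈ 2.2500
Since 0.2222 ≠ 2.2500, the equation fails at this point, so it cannot hold for all real values of x and y for which both sides are defined.
1/x + 1/y = (x+y)/(xy), which is not 1/(x+y).

Conclusion: No, this is NOT an identity.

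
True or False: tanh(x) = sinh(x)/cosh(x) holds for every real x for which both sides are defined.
True.

Claim: tanh(x) = sinh(x)/cosh(x).
Reasoning: tanh(x) is defined as sinh(x)/cosh(x) = (e^x - e^-x)/(e^x + e^-x); cosh(x) ≥ 1 is never zero, so this holds for every real x.
So the two sides agree for every real x for which both sides are defined.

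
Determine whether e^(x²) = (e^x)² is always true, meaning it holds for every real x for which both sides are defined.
Claim: e^(x²) = (e^x)².
Test a specific point where both sides are defined: x = 3/2.
LHS = e^(x²) ≈ 9.4877
RHS = (e^x)² ≈ 20.0855
Since 9.4877 ≠ 20.0855, the equation fails at this point, so it cannot hold for every real x for which both sides are defined.
(e^x)² = e^(2x), and 2x ≠ x² in general.

Conclusion: No, this is NOT an identity.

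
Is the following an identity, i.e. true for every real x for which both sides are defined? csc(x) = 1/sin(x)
Claim: csc(x) = 1/sin(x).
Reasoning: csc(x) is by definition the reciprocal of sin(x), wherever sin(x) ≠ 0.
So the two sides agree for every real x for which both sides are defined.

Conclusion: Yes, this is an identity.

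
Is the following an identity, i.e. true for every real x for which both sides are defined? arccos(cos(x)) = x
No, this is NOT an identity.

Claim: arccos(cos(x)) = x.
Test a specific point where both sides are defined: x = -π/2.
LHS = arccos(cos(x)) ≈ 1.5708
RHS = x ≈ -1.5708
Since 1.5708 ≠ -1.5708, the equation fails at this point, so it cannot hold for every real x for which both sides are defined.
arccos only returns values in [0, π], so arccos(cos(x)) = x holds only for x in that interval, not for all real x.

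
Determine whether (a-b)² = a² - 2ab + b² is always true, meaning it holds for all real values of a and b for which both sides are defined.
Claim: (a-b)² = a² - 2ab + b².
Reasoning: Expand: (a-b)² = (a-b)(a-b) = a·a - a·b - b·a + b·b = a² - 2ab + b².
So the two sides agree for all real values of a and b for which both sides are defined.

Conclusion: Yes, this is an identity.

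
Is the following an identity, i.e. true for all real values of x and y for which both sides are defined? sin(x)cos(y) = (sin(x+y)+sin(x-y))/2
Yes, this is an identity.

Claim: sin(x)cos(y) = (sin(x+y)+sin(x-y))/2.
Reasoning: sin(x+y) = sin(x)cos(y) + cos(x)sin(y) and sin(x-y) = sin(x)cos(y) - cos(x)sin(y). Adding, sin(x+y) + sin(x-y) = 2sin(x)cos(y); divide by 2.
So the two sides agree for all real values of x and y for which both sides are defined.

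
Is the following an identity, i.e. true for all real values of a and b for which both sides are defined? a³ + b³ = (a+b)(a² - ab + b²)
Claim: a³ + b³ = (a+b)(a² - ab + b²).
Reasoning: Expand the right side: (a+b)(a² - ab + b²) = a³ - a²b + ab² + a²b - ab² + b³ = a³ + b³ (the middle terms cancel in pairs).
So the two sides agree for all real values of a and b for which both sides are defined.

Conclusion: Yes, this is an identity.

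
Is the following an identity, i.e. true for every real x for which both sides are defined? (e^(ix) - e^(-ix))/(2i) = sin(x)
Yes, this is an identity.

Claim: (e^(ix) - e^(-ix))/(2i) = sin(x).
Reasoning: By Euler's formula e^(ix) = cos(x) + i·sin(x) and e^(-ix) = cos(x) - i·sin(x). Subtracting cancels the cosine terms: e^(ix) - e^(-ix) = 2i·sin(x); divide by 2i.
So the two sides agree for every real x for which both sides are defined.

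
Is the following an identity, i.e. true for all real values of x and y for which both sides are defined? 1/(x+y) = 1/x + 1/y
Claim: 1/(x+y) = 1/x + 1/y.
Test a specific point where both sides are defined: x = 4, y = -1.
LHS = 1/(x+y) ≈ 0.3333
RHS = 1/x + 1/y ≈ -0.7500
Since 0.3333 ≠ -0.7500, the equation fails at this point, so it cannot hold for all real values of x and y for which both sides are defined.
1/x + 1/y = (x+y)/(xy), which is not 1/(x+y).

Conclusion: No, this is NOT an identity.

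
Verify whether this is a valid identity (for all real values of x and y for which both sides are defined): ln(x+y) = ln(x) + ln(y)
Claim: ln(x+y) = ln(x) + ln(y).
Test a specific point where both sides are defined: x = 4, y = 3.
LHS = ln(x+y) ≈ 1.9459
RHS = ln(x) + ln(y) ≈ 2.4849
Since 1.9459 ≠ 2.4849, the equation fails at this point, so it cannot hold for all real values of x and y for which both sides are defined.
ln(x) + ln(y) = ln(xy), not ln(x+y).

Conclusion: No, this is NOT an identity.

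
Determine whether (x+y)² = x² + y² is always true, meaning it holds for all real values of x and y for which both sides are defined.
Claim: (x+y)² = x² + y².
Test a specific point where both sides are defined: x = 4, y = 3.
LHS = (x+y)² ≈ 49.0000
RHS = x² + y² ≈ 25.0000
Since 49.0000 ≠ 25.0000, the equation fails at this point, so it cannot hold for all real values of x and y for which both sides are defined.
The correct expansion is (x+y)² = x² + 2xy + y²; the cross term 2xy is missing.

Conclusion: No, this is NOT an identity.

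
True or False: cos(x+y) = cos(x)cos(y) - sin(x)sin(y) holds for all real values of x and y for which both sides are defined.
True.

Claim: cos(x+y) = cos(x)cos(y) - sin(x)sin(y).
Reasoning: By Euler's formula e^(i(x+y)) = e^(ix)·e^(iy) = (cos x + i·sin x)(cos y + i·sin y). The real part of the left side is cos(x+y); the real part of the product is cos(x)cos(y) - sin(x)sin(y) (since i·i = -1).
So the two sides agree for all real values of x and y for which both sides are defined.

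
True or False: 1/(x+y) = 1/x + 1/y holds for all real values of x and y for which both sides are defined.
False.

Claim: 1/(x+y) = 1/x + 1/y.
Test a specific point where both sides are defined: x = -1, y = 2.
LHS = 1/(x+y) ≈ 1.0000
RHS = 1/x + 1/y ≈ -0.5000
Since 1.0000 ≠ -0.5000, the equation fails at this point, so it cannot hold for all real values of x and y for which both sides are defined.
1/x + 1/y = (x+y)/(xy), which is not 1/(x+y).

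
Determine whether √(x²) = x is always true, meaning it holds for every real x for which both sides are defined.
Claim: √(x²) = x.
Test a specific point where both sides are defined: x = -3.
LHS = √(x²) ≈ 3.0000
RHS = x ≈ -3.0000
Since 3.0000 ≠ -3.0000, the equation fails at this point, so it cannot hold for every real x for which both sides are defined.
√(x²) = |x|, which differs from x whenever x < 0 (both sides are defined for every real x).

Conclusion: No, this is NOT an identity.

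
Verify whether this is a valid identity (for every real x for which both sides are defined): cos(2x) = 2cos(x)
Claim: cos(2x) = 2cos(x).
Test a specific point where both sides are defined: x = -π/4.
LHS = cos(2x) ≈ 0.0000
RHS = 2cos(x) ≈ 1.4142
Since 0.0000 ≠ 1.4142, the equation fails at this point, so it cannot hold for every real x for which both sides are defined.
The correct double-angle formula is cos(2x) = cos²x - sin²x.

Conclusion: No, this is NOT an identity.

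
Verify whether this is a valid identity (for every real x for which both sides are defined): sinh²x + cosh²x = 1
No, this is NOT an identity.

Claim: sinh²x + cosh²x = 1.
Test a specific point where both sides are defined: x = 3/2.
LHS = sinh²x + cosh²x ≈ 10.0677
RHS = 1 ≈ 1.0000
Since 10.0677 ≠ 1.0000, the equation fails at this point, so it cannot hold for every real x for which both sides are defined.
The correct hyperbolic identity is cosh²x - sinh²x = 1 (a difference); the sum sinh²x + cosh²x equals cosh(2x).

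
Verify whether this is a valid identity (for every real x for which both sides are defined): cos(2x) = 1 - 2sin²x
Yes, this is an identity.

Claim: cos(2x) = 1 - 2sin²x.
Reasoning: cos(2x) = cos²x - sin²x. Replace cos²x by 1 - sin²x: (1 - sin²x) - sin²x = 1 - 2sin²x.
So the two sides agree for every real x for which both sides are defined.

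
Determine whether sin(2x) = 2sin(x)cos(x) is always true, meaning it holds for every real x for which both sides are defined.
Claim: sin(2x) = 2sin(x)cos(x).
Reasoning: Put y = x in the addition formula sin(x+y) = sin(x)cos(y) + cos(x)sin(y): sin(2x) = sin(x)cos(x) + cos(x)sin(x) = 2sin(x)cos(x).
So the two sides agree for every real x for which both sides are defined.

Conclusion: Yes, this is an identity.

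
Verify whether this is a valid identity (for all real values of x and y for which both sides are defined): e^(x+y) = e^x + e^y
No, this is NOT an identity.

Claim: e^(x+y) = e^x + e^y.
Test a specific point where both sides are defined: x = -3, y = -2.
LHS = e^(x+y) ≈ 0.0067
RHS = e^x + e^y ≈ 0.1851
Since 0.0067 ≠ 0.1851, the equation fails at this point, so it cannot hold for all real values of x and y for which both sides are defined.
The correct rule is e^(x+y) = e^x · e^y (a product, not a sum).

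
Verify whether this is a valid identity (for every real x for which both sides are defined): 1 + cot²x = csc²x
Claim: 1 + cot²x = csc²x.
Reasoning: Start from sin²x + cos²x = 1 and divide every term by sin²x (allowed wherever cot x and csc x are defined): 1 + cot²x = 1/sin²x = csc²x.
So the two sides agree for every real x for which both sides are defined.

Conclusion: Yes, this is an identity.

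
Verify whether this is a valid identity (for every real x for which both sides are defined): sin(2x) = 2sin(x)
No, this is NOT an identity.

Claim: sin(2x) = 2sin(x).
Test a specific point where both sides are defined: x = π/4.
LHS = sin(2x) ≈ 1.0000
RHS = 2sin(x) ≈ 1.4142
Since 1.0000 ≠ 1.4142, the equation fails at this point, so it cannot hold for every real x for which both sides are defined.
The correct double-angle formula is sin(2x) = 2sin(x)cos(x).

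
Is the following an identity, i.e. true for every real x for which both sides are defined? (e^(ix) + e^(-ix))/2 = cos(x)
Claim: (e^(ix) + e^(-ix))/2 = cos(x).
Reasoning: By Euler's formula e^(ix) = cos(x) + i·sin(x) and e^(-ix) = cos(x) - i·sin(x). Adding cancels the sine terms: e^(ix) + e^(-ix) = 2cos(x); divide by 2.
So the two sides agree for every real x for which both sides are defined.

Conclusion: Yes, this is an identity.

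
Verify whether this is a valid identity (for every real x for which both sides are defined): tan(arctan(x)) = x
Yes, this is an identity.

Claim: tan(arctan(x)) = x.
Reasoning: For every real x, arctan(x) is by definition the angle in (-π/2, π/2) whose tangent equals x. Taking the tangent of that angle returns x.
So the two sides agree for every real x for which both sides are defined.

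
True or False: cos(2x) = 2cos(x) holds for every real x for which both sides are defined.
Claim: cos(2x) = 2cos(x).
Test a specific point where both sides are defined: x = π.
LHS = cos(2x) ≈ 1.0000
RHS = 2cos(x) ≈ -2.0000
Since 1.0000 ≠ -2.0000, the equation fails at this point, so it cannot hold for every real x for which both sides are defined.
The correct double-angle formula is cos(2x) = cos²x - sin²x.

Conclusion: False.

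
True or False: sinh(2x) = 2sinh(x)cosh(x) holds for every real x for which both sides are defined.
Claim: sinh(2x) = 2sinh(x)cosh(x).
Reasoning: 2sinh(x)cosh(x) = 2 · (e^x - e^-x)/2 · (e^x + e^-x)/2 = (e^(2x) - e^(-2x))/2 = sinh(2x).
So the two sides agree for every real x for which both sides are defined.

Conclusion: True.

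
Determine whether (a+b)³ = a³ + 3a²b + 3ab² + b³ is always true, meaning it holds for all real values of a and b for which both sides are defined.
Yes, this is an identity.

Claim: (a+b)³ = a³ + 3a²b + 3ab² + b³.
Reasoning: (a+b)³ = (a+b)(a+b)² = (a+b)(a² + 2ab + b²) = a³ + 2a²b + ab² + a²b + 2ab² + b³ = a³ + 3a²b + 3ab² + b³.
So the two sides agree for all real values of a and b for which both sides are defined.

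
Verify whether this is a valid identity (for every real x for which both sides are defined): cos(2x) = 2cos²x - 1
Yes, this is an identity.

Claim: cos(2x) = 2cos²x - 1.
Reasoning: cos(2x) = cos²x - sin²x. Replace sin²x by 1 - cos²x: cos²x - (1 - cos²x) = 2cos²x - 1.
So the two sides agree for every real x for which both sides are defined.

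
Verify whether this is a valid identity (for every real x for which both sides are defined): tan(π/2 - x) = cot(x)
Yes, this is an identity.

Claim: tan(π/2 - x) = cot(x).
Reasoning: tan(π/2 - x) = sin(π/2 - x)/cos(π/2 - x) = cos(x)/sin(x) = cot(x), using the cofunction identities sin(π/2 - x) = cos(x) and cos(π/2 - x) = sin(x).
So the two sides agree for every real x for which both sides are defined.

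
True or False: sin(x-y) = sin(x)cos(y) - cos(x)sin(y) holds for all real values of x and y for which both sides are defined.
Claim: sin(x-y) = sin(x)cos(y) - cos(x)sin(y).
Reasoning: Replace y by -y in sin(x+y) = sin(x)cos(y) + cos(x)sin(y) and use cos(-y) = cos(y), sin(-y) = -sin(y): sin(x-y) = sin(x)cos(y) - cos(x)sin(y).
So the two sides agree for all real values of x and y for which both sides are defined.

Conclusion: True.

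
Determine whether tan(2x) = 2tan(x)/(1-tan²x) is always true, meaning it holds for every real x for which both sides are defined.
Claim: tan(2x) = 2tan(x)/(1-tan²x).
Reasoning: tan(2x) = sin(2x)/cos(2x) = 2sin(x)cos(x) / (cos²x - sin²x). Divide numerator and denominator by cos²x: 2tan(x) / (1 - tan²x).
So the two sides agree for every real x for which both sides are defined.

Conclusion: Yes, this is an identity.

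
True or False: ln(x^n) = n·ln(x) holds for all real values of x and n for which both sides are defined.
True.

Claim: ln(x^n) = n·ln(x).
Reasoning: The right side requires x > 0. For x > 0, x^n = (e^(ln x))^n = e^(n·ln x), so taking ln of both sides gives ln(x^n) = n·ln(x).
So the two sides agree for all real values of x and n for which both sides are defined.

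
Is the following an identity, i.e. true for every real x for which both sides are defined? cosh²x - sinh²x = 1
Yes, this is an identity.

Claim: cosh²x - sinh²x = 1.
Reasoning: With cosh(x) = (e^x + e^-x)/2 and sinh(x) = (e^x - e^-x)/2: cosh²x = (e^(2x) + 2 + e^(-2x))/4 and sinh²x = (e^(2x) - 2 + e^(-2x))/4. Subtracting leaves 4/4 = 1.
So the two sides agree for every real x for which both sides are defined.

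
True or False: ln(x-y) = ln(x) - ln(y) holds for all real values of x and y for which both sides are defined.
Claim: ln(x-y) = ln(x) - ln(y).
Test a specific point where both sides are defined: x = 3, y = 1.
LHS = ln(x-y) ≈ 0.6931
RHS = ln(x) - ln(y) ≈ 1.0986
Since 0.6931 ≠ 1.0986, the equation fails at this point, so it cannot hold for all real values of x and y for which both sides are defined.
ln(x) - ln(y) = ln(x/y), not ln(x-y).

Conclusion: False.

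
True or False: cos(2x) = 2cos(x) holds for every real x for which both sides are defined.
Claim: cos(2x) = 2cos(x).
Test a specific point where both sides are defined: x = π.
LHS = cos(2x) ≈ 1.0000
RHS = 2cos(x) ≈ -2.0000
Since 1.0000 ≠ -2.0000, the equation fails at this point, so it cannot hold for every real x for which both sides are defined.
The correct double-angle formula is cos(2x) = cos²x - sin²x.

Conclusion: False.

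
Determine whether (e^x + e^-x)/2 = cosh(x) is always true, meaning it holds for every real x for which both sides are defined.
Yes, this is an identity.

Claim: (e^x + e^-x)/2 = cosh(x).
Reasoning: This is exactly the definition of the hyperbolic cosine: cosh(x) := (e^x + e^-x)/2.
So the two sides agree for every real x for which both sides are defined.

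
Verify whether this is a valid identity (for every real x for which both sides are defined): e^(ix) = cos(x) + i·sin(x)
Claim: e^(ix) = cos(x) + i·sin(x).
Reasoning: Euler's formula. Expand e^(ix) = Σ (ix)^k / k!. Since i² = -1, the even-k terms are Σ (-1)^m x^(2m)/(2m)! = cos(x) and the odd-k terms are i · Σ (-1)^m x^(2m+1)/(2m+1)! = i·sin(x).
So the two sides agree for every real x for which both sides are defined.

Conclusion: Yes, this is an identity.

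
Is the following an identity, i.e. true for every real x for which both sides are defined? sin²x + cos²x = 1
Yes, this is an identity.

Claim: sin²x + cos²x = 1.
Reasoning: The point (cos x, sin x) lies on the unit circle X² + Y² = 1, so cos²x + sin²x = 1 for every real x.
So the two sides agree for every real x for which both sides are defined.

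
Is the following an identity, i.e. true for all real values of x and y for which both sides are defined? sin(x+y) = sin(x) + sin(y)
No, this is NOT an identity.

Claim: sin(x+y) = sin(x) + sin(y).
Test a specific point where both sides are defined: x = 3π/4, y = -π/6.
LHS = sin(x+y) ≈ 0.9659
RHS = sin(x) + sin(y) ≈ 0.2071
Since 0.9659 ≠ 0.2071, the equation fails at this point, so it cannot hold for all real values of x and y for which both sides are defined.
The correct expansion is sin(x+y) = sin(x)cos(y) + cos(x)sin(y); sine is not additive.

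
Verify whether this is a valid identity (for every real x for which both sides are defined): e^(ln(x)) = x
Claim: e^(ln(x)) = x.
Reasoning: For x > 0, ln(x) is by definition the exponent p such that e^p = x. Raising e to that exponent therefore returns x: e^(ln x) = x.
So the two sides agree for every real x for which both sides are defined.

Conclusion: Yes, this is an identity.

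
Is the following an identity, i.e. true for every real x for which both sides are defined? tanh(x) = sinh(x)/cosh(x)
Claim: tanh(x) = sinh(x)/cosh(x).
Reasoning: tanh(x) is defined as sinh(x)/cosh(x) = (e^x - e^-x)/(e^x + e^-x); cosh(x) ≥ 1 is never zero, so this holds for every real x.
So the two sides agree for every real x for which both sides are defined.

Conclusion: Yes, this is an identity.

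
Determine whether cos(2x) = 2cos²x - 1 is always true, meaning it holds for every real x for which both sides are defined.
Yes, this is an identity.

Claim: cos(2x) = 2cos²x - 1.
Reasoning: cos(2x) = cos²x - sin²x. Replace sin²x by 1 - cos²x: cos²x - (1 - cos²x) = 2cos²x - 1.
So the two sides agree for every real x for which both sides are defined.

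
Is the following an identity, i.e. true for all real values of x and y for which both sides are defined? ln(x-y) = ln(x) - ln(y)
Claim: ln(x-y) = ln(x) - ln(y).
Test a specific point where both sides are defined: x = 5, y = 3.
LHS = ln(x-y) ≈ 0.6931
RHS = ln(x) - ln(y) ≈ 0.5108
Since 0.6931 ≠ 0.5108, the equation fails at this point, so it cannot hold for all real values of x and y for which both sides are defined.
ln(x) - ln(y) = ln(x/y), not ln(x-y).

Conclusion: No, this is NOT an identity.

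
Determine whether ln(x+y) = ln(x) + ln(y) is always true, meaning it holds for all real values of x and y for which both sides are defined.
Claim: ln(x+y) = ln(x) + ln(y).
Test a specific point where both sides are defined: x = 3/2, y = 3/2.
LHS = ln(x+y) ≈ 1.0986
RHS = ln(x) + ln(y) ≈ 0.8109
Since 1.0986 ≠ 0.8109, the equation fails at this point, so it cannot hold for all real values of x and y for which both sides are defined.
ln(x) + ln(y) = ln(xy), not ln(x+y).

Conclusion: No, this is NOT an identity.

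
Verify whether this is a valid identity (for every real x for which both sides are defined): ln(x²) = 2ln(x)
Yes, this is an identity.

Claim: ln(x²) = 2ln(x).
Reasoning: The right side requires x > 0. For x > 0, x² = (e^(ln x))² = e^(2ln x), so ln(x²) = 2ln(x). (For x < 0 the right side is undefined, so those values are outside the claim.)
So the two sides agree for every real x for which both sides are defined.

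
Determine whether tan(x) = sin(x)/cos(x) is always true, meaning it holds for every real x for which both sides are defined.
Yes, this is an identity.

Claim: tan(x) = sin(x)/cos(x).
Reasoning: For an angle x whose terminal point on the unit circle is (cos x, sin x), tan(x) is defined as the ratio (second coordinate)/(first coordinate) = sin(x)/cos(x), wherever cos(x) ≠ 0.
So the two sides agree for every real x for which both sides are defined.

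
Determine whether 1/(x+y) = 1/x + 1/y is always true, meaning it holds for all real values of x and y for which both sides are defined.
Claim: 1/(x+y) = 1/x + 1/y.
Test a specific point where both sides are defined: x = 5, y = 2.
LHS = 1/(x+y) ≈ 0.1429
RHS = 1/x + 1/y ≈ 0.7000
Since 0.1429 ≠ 0.7000, the equation fails at this point, so it cannot hold for all real values of x and y for which both sides are defined.
1/x + 1/y = (x+y)/(xy), which is not 1/(x+y).

Conclusion: No, this is NOT an identity.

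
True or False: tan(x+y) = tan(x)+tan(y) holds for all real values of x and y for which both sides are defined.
Claim: tan(x+y) = tan(x)+tan(y).
Test a specific point where both sides are defined: x = -π/3, y = 2π/3.
LHS = tan(x+y) ≈ 1.7321
RHS = tan(x)+tan(y) ≈ -3.4641
Since 1.7321 ≠ -3.4641, the equation fails at this point, so it cannot hold for all real values of x and y for which both sides are defined.
The correct formula is tan(x+y) = (tan(x) + tan(y))/(1 - tan(x)tan(y)).

Conclusion: False.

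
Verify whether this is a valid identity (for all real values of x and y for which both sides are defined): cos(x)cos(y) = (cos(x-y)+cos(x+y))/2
Yes, this is an identity.

Claim: cos(x)cos(y) = (cos(x-y)+cos(x+y))/2.
Reasoning: cos(x-y) = cos(x)cos(y) + sin(x)sin(y) and cos(x+y) = cos(x)cos(y) - sin(x)sin(y). Adding, cos(x-y) + cos(x+y) = 2cos(x)cos(y); divide by 2.
So the two sides agree for all real values of x and y for which both sides are defined.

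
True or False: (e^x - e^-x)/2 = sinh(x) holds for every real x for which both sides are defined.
Claim: (e^x - e^-x)/2 = sinh(x).
Reasoning: This is exactly the definition of the hyperbolic sine: sinh(x) := (e^x - e^-x)/2.
So the two sides agree for every real x for which both sides are defined.

Conclusion: True.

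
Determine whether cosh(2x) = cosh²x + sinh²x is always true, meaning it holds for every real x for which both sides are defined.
Claim: cosh(2x) = cosh²x + sinh²x.
Reasoning: cosh²x = (e^(2x) + 2 + e^(-2x))/4 and sinh²x = (e^(2x) - 2 + e^(-2x))/4. Adding gives (2e^(2x) + 2e^(-2x))/4 = (e^(2x) + e^(-2x))/2 = cosh(2x).
So the two sides agree for every real x for which both sides are defined.

Conclusion: Yes, this is an identity.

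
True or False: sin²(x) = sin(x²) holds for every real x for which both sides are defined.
False.

Claim: sin²(x) = sin(x²).
Test a specific point where both sides are defined: x = π/6.
LHS = sin²(x) ≈ 0.2500
RHS = sin(x²) ≈ 0.2707
Since 0.2500 ≠ 0.2707, the equation fails at this point, so it cannot hold for every real x for which both sides are defined.
sin²(x) means (sin x)², squaring the output; sin(x²) squares the input. These are different functions.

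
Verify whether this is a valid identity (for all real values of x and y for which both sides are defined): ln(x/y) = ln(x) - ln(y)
Yes, this is an identity.

Claim: ln(x/y) = ln(x) - ln(y).
Reasoning: Both sides are simultaneously defined only when x, y > 0. Write x = e^p, y = e^q. Then x/y = e^(p-q), so ln(x/y) = p - q = ln(x) - ln(y).
So the two sides agree for all real values of x and y for which both sides are defined.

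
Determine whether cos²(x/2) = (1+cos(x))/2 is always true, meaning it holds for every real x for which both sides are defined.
Claim: cos²(x/2) = (1+cos(x))/2.
Reasoning: Use cos(2θ) = 2cos²θ - 1 with θ = x/2: cos(x) = 2cos²(x/2) - 1. Solving for cos²(x/2) gives (1 + cos(x))/2.
So the two sides agree for every real x for which both sides are defined.

Conclusion: Yes, this is an identity.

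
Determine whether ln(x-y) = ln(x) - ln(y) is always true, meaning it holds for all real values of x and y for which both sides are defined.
Claim: ln(x-y) = ln(x) - ln(y).
Test a specific point where both sides are defined: x = 3, y = 1/2.
LHS = ln(x-y) ≈ 0.9163
RHS = ln(x) - ln(y) ≈ 1.7918
Since 0.9163 ≠ 1.7918, the equation fails at this point, so it cannot hold for all real values of x and y for which both sides are defined.
ln(x) - ln(y) = ln(x/y), not ln(x-y).

Conclusion: No, this is NOT an identity.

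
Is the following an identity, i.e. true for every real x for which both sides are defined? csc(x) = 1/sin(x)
Yes, this is an identity.

Claim: csc(x) = 1/sin(x).
Reasoning: csc(x) is by definition the reciprocal of sin(x), wherever sin(x) ≠ 0.
So the two sides agree for every real x for which both sides are defined.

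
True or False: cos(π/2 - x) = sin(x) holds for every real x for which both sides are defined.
True.

Claim: cos(π/2 - x) = sin(x).
Reasoning: Use cos(u - v) = cos(u)cos(v) + sin(u)sin(v) with u = π/2, v = x: cos(π/2)cos(x) + sin(π/2)sin(x) = 0·cos(x) + 1·sin(x) = sin(x).
So the two sides agree for every real x for which both sides are defined.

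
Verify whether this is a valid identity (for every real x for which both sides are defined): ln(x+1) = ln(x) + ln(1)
No, this is NOT an identity.

Claim: ln(x+1) = ln(x) + ln(1).
Test a specific point where both sides are defined: x = 1.
LHS = ln(x+1) ≈ 0.6931
RHS = ln(x) + ln(1) ≈ 0.0000
Since 0.6931 ≠ 0.0000, the equation fails at this point, so it cannot hold for every real x for which both sides are defined.
ln(1) = 0, so the right side is just ln(x), which differs from ln(x+1).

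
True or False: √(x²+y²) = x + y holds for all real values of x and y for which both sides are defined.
False.

Claim: √(x²+y²) = x + y.
Test a specific point where both sides are defined: x = -1, y = 1.
LHS = √(x²+y²) ≈ 1.4142
RHS = x + y ≈ 0.0000
Since 1.4142 ≠ 0.0000, the equation fails at this point, so it cannot hold for all real values of x and y for which both sides are defined.
(x+y)² = x² + 2xy + y², not x² + y², so the square root does not split this way.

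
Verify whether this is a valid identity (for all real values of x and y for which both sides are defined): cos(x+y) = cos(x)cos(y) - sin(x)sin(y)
Claim: cos(x+y) = cos(x)cos(y) - sin(x)sin(y).
Reasoning: By Euler's formula e^(i(x+y)) = e^(ix)·e^(iy) = (cos x + i·sin x)(cos y + i·sin y). The real part of the left side is cos(x+y); the real part of the product is cos(x)cos(y) - sin(x)sin(y) (since i·i = -1).
So the two sides agree for all real values of x and y for which both sides are defined.

Conclusion: Yes, this is an identity.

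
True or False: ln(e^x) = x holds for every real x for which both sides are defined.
True.

Claim: ln(e^x) = x.
Reasoning: ln is the inverse of the exponential: ln(e^x) asks for the exponent p with e^p = e^x, and since e^p is one-to-one that exponent is p = x.
So the two sides agree for every real x for which both sides are defined.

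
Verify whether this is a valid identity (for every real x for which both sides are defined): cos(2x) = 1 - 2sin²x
Claim: cos(2x) = 1 - 2sin²x.
Reasoning: cos(2x) = cos²x - sin²x. Replace cos²x by 1 - sin²x: (1 - sin²x) - sin²x = 1 - 2sin²x.
So the two sides agree for every real x for which both sides are defined.

Conclusion: Yes, this is an identity.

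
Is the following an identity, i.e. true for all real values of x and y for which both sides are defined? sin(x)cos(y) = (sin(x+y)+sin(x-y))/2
Yes, this is an identity.

Claim: sin(x)cos(y) = (sin(x+y)+sin(x-y))/2.
Reasoning: sin(x+y) = sin(x)cos(y) + cos(x)sin(y) and sin(x-y) = sin(x)cos(y) - cos(x)sin(y). Adding, sin(x+y) + sin(x-y) = 2sin(x)cos(y); divide by 2.
So the two sides agree for all real values of x and y for which both sides are defined.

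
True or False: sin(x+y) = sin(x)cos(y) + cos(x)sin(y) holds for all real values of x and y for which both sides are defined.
Claim: sin(x+y) = sin(x)cos(y) + cos(x)sin(y).
Reasoning: By Euler's formula e^(i(x+y)) = e^(ix)·e^(iy) = (cos x + i·sin x)(cos y + i·sin y). The imaginary part of the left side is sin(x+y); the imaginary part of the product is sin(x)cos(y) + cos(x)sin(y).
So the two sides agree for all real values of x and y for which both sides are defined.

Conclusion: True.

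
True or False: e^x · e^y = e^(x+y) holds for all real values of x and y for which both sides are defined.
Claim: e^x · e^y = e^(x+y).
Reasoning: This is the law of exponents for a common base: multiplying powers adds exponents. E.g. from the series, (Σ x^j/j!)(Σ y^k/k!) = Σ_m (Σ_{j+k=m} x^j y^k/(j!k!)) = Σ_m (x+y)^m/m! by the binomial theorem.
So the two sides agree for all real values of x and y for which both sides are defined.

Conclusion: True.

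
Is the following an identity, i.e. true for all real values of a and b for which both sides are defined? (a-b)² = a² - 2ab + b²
Yes, this is an identity.

Claim: (a-b)² = a² - 2ab + b².
Reasoning: Expand: (a-b)² = (a-b)(a-b) = a·a - a·b - b·a + b·b = a² - 2ab + b².
So the two sides agree for all real values of a and b for which both sides are defined.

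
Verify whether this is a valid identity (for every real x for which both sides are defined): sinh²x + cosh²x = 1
No, this is NOT an identity.

Claim: sinh²x + cosh²x = 1.
Test a specific point where both sides are defined: x = 3/2.
LHS = sinh²x + cosh²x ≈ 10.0677
RHS = 1 ≈ 1.0000
Since 10.0677 ≠ 1.0000, the equation fails at this point, so it cannot hold for every real x for which both sides are defined.
The correct hyperbolic identity is cosh²x - sinh²x = 1 (a difference); the sum sinh²x + cosh²x equals cosh(2x).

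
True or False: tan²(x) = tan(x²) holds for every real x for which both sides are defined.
Claim: tan²(x) = tan(x²).
Test a specific point where both sides are defined: x = -π/3.
LHS = tan²(x) ≈ 3.0000
RHS = tan(x²) ≈ 1.9485
Since 3.0000 ≠ 1.9485, the equation fails at this point, so it cannot hold for every real x for which both sides are defined.
tan²(x) means (tan x)², squaring the output; tan(x²) squares the input. These are different functions.

Conclusion: False.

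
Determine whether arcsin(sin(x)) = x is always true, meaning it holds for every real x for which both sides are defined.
No, this is NOT an identity.

Claim: arcsin(sin(x)) = x.
Test a specific point where both sides are defined: x = 3π/4.
LHS = arcsin(sin(x)) ≈ 0.7854
RHS = x ≈ 2.3562
Since 0.7854 ≠ 2.3562, the equation fails at this point, so it cannot hold for every real x for which both sides are defined.
arcsin only returns values in [-π/2, π/2], so arcsin(sin(x)) = x holds only for x in that interval, not for all real x.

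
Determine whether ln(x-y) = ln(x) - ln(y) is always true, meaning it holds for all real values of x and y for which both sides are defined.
No, this is NOT an identity.

Claim: ln(x-y) = ln(x) - ln(y).
Test a specific point where both sides are defined: x = 2, y = 1.
LHS = ln(x-y) ≈ 0.0000
RHS = ln(x) - ln(y) ≈ 0.6931
Since 0.0000 ≠ 0.6931, the equation fails at this point, so it cannot hold for all real values of x and y for which both sides are defined.
ln(x) - ln(y) = ln(x/y), not ln(x-y).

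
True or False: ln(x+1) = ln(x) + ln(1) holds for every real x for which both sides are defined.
False.

Claim: ln(x+1) = ln(x) + ln(1).
Test a specific point where both sides are defined: x = 3.
LHS = ln(x+1) ≈ 1.3863
RHS = ln(x) + ln(1) ≈ 1.0986
Since 1.3863 ≠ 1.0986, the equation fails at this point, so it cannot hold for every real x for which both sides are defined.
ln(1) = 0, so the right side is just ln(x), which differs from ln(x+1).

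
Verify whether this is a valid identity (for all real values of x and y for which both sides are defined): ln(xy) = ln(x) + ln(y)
Claim: ln(xy) = ln(x) + ln(y).
Reasoning: Both sides are simultaneously defined only when x, y > 0. Write x = e^p, y = e^q (p = ln x, q = ln y). Then xy = e^p · e^q = e^(p+q), so ln(xy) = p + q = ln(x) + ln(y).
So the two sides agree for all real values of x and y for which both sides are defined.

Conclusion: Yes, this is an identity.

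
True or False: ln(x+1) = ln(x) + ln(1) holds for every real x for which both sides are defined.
False.

Claim: ln(x+1) = ln(x) + ln(1).
Test a specific point where both sides are defined: x = 4.
LHS = ln(x+1) ≈ 1.6094
RHS = ln(x) + ln(1) ≈ 1.3863
Since 1.6094 ≠ 1.3863, the equation fails at this point, so it cannot hold for every real x for which both sides are defined.
ln(1) = 0, so the right side is just ln(x), which differs from ln(x+1).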